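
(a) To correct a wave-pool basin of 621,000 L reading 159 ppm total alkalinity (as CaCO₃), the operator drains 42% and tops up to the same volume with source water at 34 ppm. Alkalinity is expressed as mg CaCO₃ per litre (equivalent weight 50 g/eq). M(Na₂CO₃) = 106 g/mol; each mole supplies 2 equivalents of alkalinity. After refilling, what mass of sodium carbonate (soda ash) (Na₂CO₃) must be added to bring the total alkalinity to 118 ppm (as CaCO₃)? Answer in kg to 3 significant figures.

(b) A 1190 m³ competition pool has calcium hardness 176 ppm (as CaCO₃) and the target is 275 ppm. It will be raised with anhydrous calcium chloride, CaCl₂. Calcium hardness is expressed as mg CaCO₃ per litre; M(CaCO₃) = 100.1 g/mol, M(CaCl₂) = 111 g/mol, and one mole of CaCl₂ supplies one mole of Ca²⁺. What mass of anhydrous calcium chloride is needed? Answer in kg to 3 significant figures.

(a) 7.57 kg; (b) 131 kg

(a) After draining 42% and refilling: 159 × 0.58 + 34 × 0.42 = 106.5 ppm.
(a) Deficit to target: 118 − 106.5 = 11.5 mg/L.
(a) As CaCO₃: 11.5 mg/L × 621,000 L = 7141 g; ÷ 50 g/eq ÷ 2 = 71.41 mol Na₂CO₃.
(a) Mass: 71.41 × 106 = 7570 g.

(b) Volume: 1190 m³ = 1,190,000 L.
(b) Hardness to add: (275 − 176) = 99 mg/L as CaCO₃ × 1,190,000 L = 117,800 g as CaCO₃.
(b) Moles of Ca²⁺ (1 mol Ca²⁺ ≡ 1 mol CaCO₃): 117,800 / 100.1 g/mol = 1177 mol.
(b) Mass of CaCl₂: 1177 × 111 = 130,600 g.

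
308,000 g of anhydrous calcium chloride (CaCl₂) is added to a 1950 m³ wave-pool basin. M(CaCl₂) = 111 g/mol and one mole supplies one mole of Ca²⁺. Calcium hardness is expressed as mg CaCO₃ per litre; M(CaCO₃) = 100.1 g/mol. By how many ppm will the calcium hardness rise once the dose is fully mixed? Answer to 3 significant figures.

142 ppm

Volume: 1950 m³ = 1,950,000 L.
Moles of Ca²⁺: 308,000 g ÷ 111 g/mol = 2775 mol.
As CaCO₃: 2775 mol × 100.1 g/mol = 277,800 g.
Rise: 277,800 g / 1,950,000 L × 1000 = 142.4 mg/L.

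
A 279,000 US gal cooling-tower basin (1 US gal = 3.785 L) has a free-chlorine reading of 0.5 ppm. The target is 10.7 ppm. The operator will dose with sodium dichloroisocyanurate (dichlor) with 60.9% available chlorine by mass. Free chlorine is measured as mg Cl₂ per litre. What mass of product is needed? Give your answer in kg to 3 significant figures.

17.7 kg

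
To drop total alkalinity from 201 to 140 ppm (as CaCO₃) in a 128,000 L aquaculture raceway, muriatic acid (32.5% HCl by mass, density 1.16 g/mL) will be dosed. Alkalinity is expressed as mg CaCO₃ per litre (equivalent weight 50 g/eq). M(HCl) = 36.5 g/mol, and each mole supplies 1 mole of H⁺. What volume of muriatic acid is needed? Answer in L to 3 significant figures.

15.1 L

Alkalinity to neutralize: (201 − 140) = 61 mg/L as CaCO₃ × 128,000 L = 7808 g as CaCO₃.
Equivalents of H⁺ required: 7808 ÷ 50 g/eq = 156.2 eq = 156.2 mol HCl.
Mass of HCl: 156.2 × 36.5 = 5700 g.
Mass of 32.5% solution: 5700 / 0.325 = 17,540 g.
Volume: 17,540 g ÷ 1.16 g/mL = 15,120 mL.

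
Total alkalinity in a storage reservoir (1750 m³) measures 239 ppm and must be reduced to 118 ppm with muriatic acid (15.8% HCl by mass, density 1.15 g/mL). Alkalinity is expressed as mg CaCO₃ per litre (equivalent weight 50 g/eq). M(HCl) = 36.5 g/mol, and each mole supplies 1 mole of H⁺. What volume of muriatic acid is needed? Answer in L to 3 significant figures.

851 L

Volume: 1750 m³ = 1,750,000 L.
Alkalinity to neutralize: (239 − 118) = 121 mg/L as CaCO₃ × 1,750,000 L = 211,800 g as CaCO₃.
Equivalents of H⁺ required: 211,800 ÷ 50 g/eq = 4235 eq = 4235 mol HCl.
Mass of HCl: 4235 × 36.5 = 154,600 g.
Mass of 15.8% solution: 154,600 / 0.158 = 978,300 g.
Volume: 978,300 g ÷ 1.15 g/mL = 850,700 mL.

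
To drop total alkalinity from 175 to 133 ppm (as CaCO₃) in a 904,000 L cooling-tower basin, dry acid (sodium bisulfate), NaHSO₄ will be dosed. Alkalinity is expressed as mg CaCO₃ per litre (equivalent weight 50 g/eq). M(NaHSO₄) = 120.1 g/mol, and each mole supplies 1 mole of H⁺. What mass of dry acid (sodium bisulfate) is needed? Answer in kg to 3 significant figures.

91.2 kg

Alkalinity to neutralize: (175 − 133) = 42 mg/L as CaCO₃ × 904,000 L = 37,970 g as CaCO₃.
Equivalents of H⁺ required: 37,970 ÷ 50 g/eq = 759.4 eq = 759.4 mol NaHSO₄.
Mass of NaHSO₄: 759.4 × 120.1 = 91,200 g.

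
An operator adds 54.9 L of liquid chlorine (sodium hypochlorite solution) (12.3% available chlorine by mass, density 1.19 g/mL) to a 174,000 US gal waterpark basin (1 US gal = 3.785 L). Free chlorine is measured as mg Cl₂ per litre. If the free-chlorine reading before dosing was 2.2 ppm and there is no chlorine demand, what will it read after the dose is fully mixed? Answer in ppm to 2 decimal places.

14.40 ppm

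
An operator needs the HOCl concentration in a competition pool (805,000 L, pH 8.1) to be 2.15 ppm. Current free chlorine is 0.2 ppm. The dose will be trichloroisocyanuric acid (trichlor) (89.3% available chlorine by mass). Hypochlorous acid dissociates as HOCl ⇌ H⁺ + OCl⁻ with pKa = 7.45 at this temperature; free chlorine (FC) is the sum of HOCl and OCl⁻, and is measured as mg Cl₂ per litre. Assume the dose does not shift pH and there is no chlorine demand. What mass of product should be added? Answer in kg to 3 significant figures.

10.4 kg

[OCl⁻]/[HOCl] = 10^(pH − pKa) = 10^(8.1 − 7.45) = 4.467; fraction as HOCl = 1/(1 + 4.467) = 0.1829.
Free chlorine required for 2.15 ppm HOCl: 2.15 / 0.1829 = 11.75 ppm.
FC to add: 11.75 − 0.2 = 11.55 mg/L as Cl₂.
Cl₂ equivalent: 11.55 mg/L × 805,000 L = 9301 g.
Product at 89.3% available Cl: 9301 / 0.893 = 10,420 g.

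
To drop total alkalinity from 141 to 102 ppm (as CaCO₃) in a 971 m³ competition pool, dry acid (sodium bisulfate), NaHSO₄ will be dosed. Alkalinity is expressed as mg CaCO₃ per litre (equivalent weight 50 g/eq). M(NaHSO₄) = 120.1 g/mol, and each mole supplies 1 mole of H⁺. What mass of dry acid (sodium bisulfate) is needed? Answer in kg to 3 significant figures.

91.0 kg

Volume: 971 m³ = 971,000 L.
Alkalinity to neutralize: (141 − 102) = 39 mg/L as CaCO₃ × 971,000 L = 37,870 g as CaCO₃.
Equivalents of H⁺ required: 37,870 ÷ 50 g/eq = 757.4 eq = 757.4 mol NaHSO₄.
Mass of NaHSO₄: 757.4 × 120.1 = 90,960 g.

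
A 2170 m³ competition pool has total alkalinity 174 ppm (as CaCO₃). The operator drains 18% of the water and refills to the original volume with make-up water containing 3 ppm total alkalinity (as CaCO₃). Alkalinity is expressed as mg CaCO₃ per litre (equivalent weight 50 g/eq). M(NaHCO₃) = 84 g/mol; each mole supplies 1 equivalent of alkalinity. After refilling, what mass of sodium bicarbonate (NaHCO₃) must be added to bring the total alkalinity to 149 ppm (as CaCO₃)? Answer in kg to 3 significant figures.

21.1 kg

Volume: 2170 m³ = 2,170,000 L.
After draining 18% and refilling: 174 × 0.82 + 3 × 0.18 = 143.22 ppm.
Deficit to target: 149 − 143.22 = 5.78 mg/L.
As CaCO₃: 5.78 mg/L × 2,170,000 L = 12,540 g; ÷ 50 g/eq ÷ 1 = 250.9 mol NaHCO₃.
Mass: 250.9 × 84 = 21,070 g.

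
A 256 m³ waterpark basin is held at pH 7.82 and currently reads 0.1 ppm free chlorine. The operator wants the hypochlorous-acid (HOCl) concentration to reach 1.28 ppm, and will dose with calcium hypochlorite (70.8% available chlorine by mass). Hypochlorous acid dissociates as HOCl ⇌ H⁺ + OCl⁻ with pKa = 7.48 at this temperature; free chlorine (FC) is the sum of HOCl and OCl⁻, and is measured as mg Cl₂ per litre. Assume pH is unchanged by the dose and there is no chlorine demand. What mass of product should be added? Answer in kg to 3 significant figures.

1.44 kg

Volume: 256 m³ = 256,000 L.
[OCl⁻]/[HOCl] = 10^(pH − pKa) = 10^(7.82 − 7.48) = 2.188; fraction as HOCl = 1/(1 + 2.188) = 0.3137.
Free chlorine required for 1.28 ppm HOCl: 1.28 / 0.3137 = 4.08 ppm.
FC to add: 4.08 − 0.1 = 3.98 mg/L as Cl₂.
Cl₂ equivalent: 3.98 mg/L × 256,000 L = 1019 g.
Product at 70.8% available Cl: 1019 / 0.708 = 1439 g.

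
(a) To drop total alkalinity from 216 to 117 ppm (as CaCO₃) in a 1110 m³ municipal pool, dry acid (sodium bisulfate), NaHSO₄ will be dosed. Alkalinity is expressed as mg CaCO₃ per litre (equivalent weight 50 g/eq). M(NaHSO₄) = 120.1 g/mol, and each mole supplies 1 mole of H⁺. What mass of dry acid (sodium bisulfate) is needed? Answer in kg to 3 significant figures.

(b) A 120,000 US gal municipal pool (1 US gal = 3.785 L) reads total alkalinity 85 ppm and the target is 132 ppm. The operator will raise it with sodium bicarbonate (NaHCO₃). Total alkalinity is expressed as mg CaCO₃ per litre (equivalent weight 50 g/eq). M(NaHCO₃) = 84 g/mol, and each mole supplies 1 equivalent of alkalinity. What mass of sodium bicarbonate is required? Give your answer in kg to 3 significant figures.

(a) 264 kg; (b) 35.9 kg

(a) Volume: 1110 m³ = 1,110,000 L.
(a) Alkalinity to neutralize: (216 − 117) = 99 mg/L as CaCO₃ × 1,110,000 L = 109,900 g as CaCO₃.
(a) Equivalents of H⁺ required: 109,900 ÷ 50 g/eq = 2198 eq = 2198 mol NaHSO₄.
(a) Mass of NaHSO₄: 2198 × 120.1 = 264,000 g.

(b) Volume: 120,000 US gal × 3.785 L/gal = 454,200 L.
(b) Alkalinity to add: (132 − 85) = 47 mg/L as CaCO₃ × 454,200 L = 21,350 g as CaCO₃.
(b) Equivalents: 21,350 g ÷ 50 g/eq = 426.9 eq.
(b) NaHCO₃ supplies 1 eq per mole → 426.9 mol.
(b) Mass: 426.9 mol × 84 g/mol = 35,860 g.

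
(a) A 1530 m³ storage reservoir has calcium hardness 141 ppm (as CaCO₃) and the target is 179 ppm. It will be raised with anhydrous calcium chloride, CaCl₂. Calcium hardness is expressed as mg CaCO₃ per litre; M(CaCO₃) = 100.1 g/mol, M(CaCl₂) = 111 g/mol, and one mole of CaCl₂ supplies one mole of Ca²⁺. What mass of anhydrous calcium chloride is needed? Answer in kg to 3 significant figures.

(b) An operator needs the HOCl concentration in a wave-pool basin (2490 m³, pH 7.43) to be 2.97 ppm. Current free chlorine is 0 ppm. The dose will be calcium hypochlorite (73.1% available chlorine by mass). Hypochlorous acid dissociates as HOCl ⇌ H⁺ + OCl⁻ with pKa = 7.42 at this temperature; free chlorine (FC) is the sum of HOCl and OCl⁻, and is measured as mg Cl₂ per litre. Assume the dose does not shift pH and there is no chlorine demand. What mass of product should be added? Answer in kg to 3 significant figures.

(a) Volume: 1530 m³ = 1,530,000 L.
(a) Hardness to add: (179 − 141) = 38 mg/L as CaCO₃ × 1,530,000 L = 58,140 g as CaCO₃.
(a) Moles of Ca²⁺ (1 mol Ca²⁺ ≡ 1 mol CaCO₃): 58,140 / 100.1 g/mol = 580.8 mol.
(a) Mass of CaCl₂: 580.8 × 111 = 64,470 g.

(b) Volume: 2490 m³ = 2,490,000 L.
(b) [OCl⁻]/[HOCl] = 10^(pH − pKa) = 10^(7.43 − 7.42) = 1.023; fraction as HOCl = 1/(1 + 1.023) = 0.4942.
(b) Free chlorine required for 2.97 ppm HOCl: 2.97 / 0.4942 = 6.009 ppm.
(b) FC to add: 6.009 − 0 = 6.009 mg/L as Cl₂.
(b) Cl₂ equivalent: 6.009 mg/L × 2,490,000 L = 14,960 g.
(b) Product at 73.1% available Cl: 14,960 / 0.731 = 20,470 g.

(a) 64.5 kg; (b) 20.5 kg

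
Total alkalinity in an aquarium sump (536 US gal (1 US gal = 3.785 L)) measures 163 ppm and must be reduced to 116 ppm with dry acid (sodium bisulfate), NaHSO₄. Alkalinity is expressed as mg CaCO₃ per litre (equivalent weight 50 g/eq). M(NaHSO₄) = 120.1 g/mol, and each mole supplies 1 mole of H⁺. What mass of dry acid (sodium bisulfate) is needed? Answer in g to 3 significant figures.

Volume: 536 US gal × 3.785 L/gal = 2,029 L.
Alkalinity to neutralize: (163 − 116) = 47 mg/L as CaCO₃ × 2,029 L = 95.35 g as CaCO₃.
Equivalents of H⁺ required: 95.35 ÷ 50 g/eq = 1.907 eq = 1.907 mol NaHSO₄.
Mass of NaHSO₄: 1.907 × 120.1 = 229 g.

229 g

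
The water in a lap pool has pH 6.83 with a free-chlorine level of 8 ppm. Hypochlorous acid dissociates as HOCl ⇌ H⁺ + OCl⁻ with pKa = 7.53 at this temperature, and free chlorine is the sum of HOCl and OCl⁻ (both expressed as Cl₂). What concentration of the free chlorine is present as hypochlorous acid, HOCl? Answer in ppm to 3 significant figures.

6.67 ppm

[OCl⁻]/[HOCl] = 10^(pH − pKa) = 10^(6.83 − 7.53) = 10^-0.70 = 0.1995.
Fraction as HOCl = 1 / (1 + 0.1995) = 0.8337.
HOCl = 0.8337 × 8 ppm = 6.669 ppm.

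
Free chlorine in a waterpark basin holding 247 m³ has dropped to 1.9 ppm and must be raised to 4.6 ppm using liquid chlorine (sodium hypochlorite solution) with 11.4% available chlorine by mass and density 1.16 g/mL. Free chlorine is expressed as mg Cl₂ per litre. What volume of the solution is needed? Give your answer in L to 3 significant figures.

5.04 L

Volume: 247 m³ = 247,000 L.
Chlorine deficit: 4.6 − 1.9 = 2.7 ppm = 2.7 mg/L as Cl₂.
Cl₂ equivalent needed: 2.7 mg/L × 247,000 L = 666,900 mg = 666.9 g.
Product at 11.4% available chlorine: 666.9 / 0.114 = 5850 g.
Volume at density 1.16 g/mL: 5850 g ÷ 1.16 g/mL = 5043 mL.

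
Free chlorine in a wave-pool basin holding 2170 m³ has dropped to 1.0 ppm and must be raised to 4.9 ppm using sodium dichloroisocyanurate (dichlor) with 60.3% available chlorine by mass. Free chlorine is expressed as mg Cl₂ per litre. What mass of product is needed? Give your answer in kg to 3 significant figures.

14.0 kg

Volume: 2170 m³ = 2,170,000 L.
Chlorine deficit: 4.9 − 1.0 = 3.9 ppm = 3.9 mg/L as Cl₂.
Cl₂ equivalent needed: 3.9 mg/L × 2,170,000 L = 8,463,000 mg = 8463 g.
Product at 60.3% available chlorine: 8463 / 0.603 = 14,030 g.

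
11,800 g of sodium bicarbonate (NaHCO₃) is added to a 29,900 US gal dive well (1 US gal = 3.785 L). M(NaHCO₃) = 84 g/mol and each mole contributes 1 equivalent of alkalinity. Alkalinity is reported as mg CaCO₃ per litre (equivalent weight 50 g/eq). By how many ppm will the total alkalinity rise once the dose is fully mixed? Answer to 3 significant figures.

Volume: 29,900 US gal × 3.785 L/gal = 113,172 L.
Moles of NaHCO₃: 11,800 g ÷ 84 g/mol = 140.5 mol → 140.5 eq of alkalinity.
As CaCO₃: 140.5 eq × 50 g/eq = 7024 g.
Rise: 7024 g / 113,172 L × 1000 = 62.06 mg/L.

62.1 ppm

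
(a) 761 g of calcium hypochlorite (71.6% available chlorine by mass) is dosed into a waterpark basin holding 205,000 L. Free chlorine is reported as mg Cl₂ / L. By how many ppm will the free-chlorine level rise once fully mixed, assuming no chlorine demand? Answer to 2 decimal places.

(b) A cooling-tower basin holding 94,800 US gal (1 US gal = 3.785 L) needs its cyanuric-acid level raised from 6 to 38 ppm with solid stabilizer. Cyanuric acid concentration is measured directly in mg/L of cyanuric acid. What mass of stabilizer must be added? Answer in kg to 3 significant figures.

(a) 2.66 ppm; (b) 11.5 kg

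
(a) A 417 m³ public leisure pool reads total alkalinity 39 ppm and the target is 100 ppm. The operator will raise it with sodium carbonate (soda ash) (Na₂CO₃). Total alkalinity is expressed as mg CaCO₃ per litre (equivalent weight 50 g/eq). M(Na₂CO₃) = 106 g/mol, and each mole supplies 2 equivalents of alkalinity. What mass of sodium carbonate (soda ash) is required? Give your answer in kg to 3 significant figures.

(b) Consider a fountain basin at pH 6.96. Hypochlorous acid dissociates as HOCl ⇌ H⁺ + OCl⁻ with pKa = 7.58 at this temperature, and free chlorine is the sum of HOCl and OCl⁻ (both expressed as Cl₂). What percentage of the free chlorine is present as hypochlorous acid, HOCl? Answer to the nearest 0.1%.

(a) 27.0 kg; (b) 80.7%

(a) Volume: 417 m³ = 417,000 L.
(a) Alkalinity to add: (100 − 39) = 61 mg/L as CaCO₃ × 417,000 L = 25,440 g as CaCO₃.
(a) Equivalents: 25,440 g ÷ 50 g/eq = 508.7 eq.
(a) Each mole of Na₂CO₃ supplies 2 eq, so 508.7 / 2 = 254.4 mol.
(a) Mass: 254.4 mol × 106 g/mol = 26,960 g.

(b) [OCl⁻]/[HOCl] = 10^(pH − pKa) = 10^(6.96 − 7.58) = 10^-0.62 = 0.2399.
(b) Fraction as HOCl = 1 / (1 + 0.2399) = 0.8065.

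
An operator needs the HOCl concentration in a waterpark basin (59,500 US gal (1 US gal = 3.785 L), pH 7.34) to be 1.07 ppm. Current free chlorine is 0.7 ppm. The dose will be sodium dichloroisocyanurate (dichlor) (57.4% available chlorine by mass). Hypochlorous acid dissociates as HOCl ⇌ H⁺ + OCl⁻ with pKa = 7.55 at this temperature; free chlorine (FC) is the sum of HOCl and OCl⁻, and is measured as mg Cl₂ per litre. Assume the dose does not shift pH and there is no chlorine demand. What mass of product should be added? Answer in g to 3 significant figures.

404 g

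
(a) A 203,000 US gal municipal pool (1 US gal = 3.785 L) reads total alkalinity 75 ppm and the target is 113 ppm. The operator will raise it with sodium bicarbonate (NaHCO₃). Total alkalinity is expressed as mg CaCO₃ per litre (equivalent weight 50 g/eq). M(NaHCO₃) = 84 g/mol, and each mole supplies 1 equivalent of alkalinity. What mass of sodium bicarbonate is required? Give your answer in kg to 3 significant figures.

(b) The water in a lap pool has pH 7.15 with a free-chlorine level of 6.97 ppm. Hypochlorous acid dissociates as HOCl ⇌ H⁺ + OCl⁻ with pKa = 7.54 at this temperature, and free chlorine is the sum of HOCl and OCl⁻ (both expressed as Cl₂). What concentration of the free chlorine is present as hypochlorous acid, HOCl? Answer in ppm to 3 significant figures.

(a) Volume: 203,000 US gal × 3.785 L/gal = 768,355 L.
(a) Alkalinity to add: (113 − 75) = 38 mg/L as CaCO₃ × 768,355 L = 29,200 g as CaCO₃.
(a) Equivalents: 29,200 g ÷ 50 g/eq = 583.9 eq.
(a) NaHCO₃ supplies 1 eq per mole → 583.9 mol.
(a) Mass: 583.9 mol × 84 g/mol = 49,050 g.

(b) [OCl⁻]/[HOCl] = 10^(pH − pKa) = 10^(7.15 − 7.54) = 10^-0.39 = 0.4074.
(b) Fraction as HOCl = 1 / (1 + 0.4074) = 0.7105.
(b) HOCl = 0.7105 × 6.97 ppm = 4.952 ppm.

(a) 49.1 kg; (b) 4.95 ppm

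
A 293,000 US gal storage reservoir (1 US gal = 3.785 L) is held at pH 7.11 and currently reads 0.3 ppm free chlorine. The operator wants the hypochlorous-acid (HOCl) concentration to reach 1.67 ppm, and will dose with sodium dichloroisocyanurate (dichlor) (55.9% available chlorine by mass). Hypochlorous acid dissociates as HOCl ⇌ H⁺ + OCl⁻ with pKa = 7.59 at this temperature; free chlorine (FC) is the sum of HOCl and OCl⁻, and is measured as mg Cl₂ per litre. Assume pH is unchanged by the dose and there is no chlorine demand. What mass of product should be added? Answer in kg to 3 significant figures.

3.82 kg

Volume: 293,000 US gal × 3.785 L/gal = 1,109,005 L.
[OCl⁻]/[HOCl] = 10^(pH − pKa) = 10^(7.11 − 7.59) = 0.3311; fraction as HOCl = 1/(1 + 0.3311) = 0.7512.
Free chlorine required for 1.67 ppm HOCl: 1.67 / 0.7512 = 2.223 ppm.
FC to add: 2.223 − 0.3 = 1.923 mg/L as Cl₂.
Cl₂ equivalent: 1.923 mg/L × 1,109,005 L = 2133 g.
Product at 55.9% available Cl: 2133 / 0.559 = 3815 g.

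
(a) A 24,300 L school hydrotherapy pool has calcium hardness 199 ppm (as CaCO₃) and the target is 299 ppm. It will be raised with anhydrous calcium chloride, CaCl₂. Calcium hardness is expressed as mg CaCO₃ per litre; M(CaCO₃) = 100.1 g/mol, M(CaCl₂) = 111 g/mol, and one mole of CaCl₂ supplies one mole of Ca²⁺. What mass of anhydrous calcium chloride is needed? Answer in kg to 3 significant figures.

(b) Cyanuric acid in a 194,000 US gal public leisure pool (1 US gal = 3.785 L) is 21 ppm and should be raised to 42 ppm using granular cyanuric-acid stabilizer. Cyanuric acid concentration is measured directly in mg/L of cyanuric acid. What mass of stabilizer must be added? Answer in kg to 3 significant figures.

(a) 2.69 kg; (b) 15.4 kg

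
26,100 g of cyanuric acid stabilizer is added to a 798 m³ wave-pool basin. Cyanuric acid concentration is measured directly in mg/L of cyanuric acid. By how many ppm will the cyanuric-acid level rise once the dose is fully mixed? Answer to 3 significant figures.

32.7 ppm

Volume: 798 m³ = 798,000 L.
Rise: 26,100 g / 798,000 L × 1000 = 32.71 mg/L.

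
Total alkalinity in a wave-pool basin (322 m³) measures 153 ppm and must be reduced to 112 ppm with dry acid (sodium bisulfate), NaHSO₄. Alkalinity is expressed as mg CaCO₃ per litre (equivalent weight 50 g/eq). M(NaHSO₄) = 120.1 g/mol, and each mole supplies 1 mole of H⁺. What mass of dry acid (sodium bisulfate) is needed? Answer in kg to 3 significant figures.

31.7 kg

Volume: 322 m³ = 322,000 L.
Alkalinity to neutralize: (153 − 112) = 41 mg/L as CaCO₃ × 322,000 L = 13,200 g as CaCO₃.
Equivalents of H⁺ required: 13,200 ÷ 50 g/eq = 264 eq = 264 mol NaHSO₄.
Mass of NaHSO₄: 264 × 120.1 = 31,710 g.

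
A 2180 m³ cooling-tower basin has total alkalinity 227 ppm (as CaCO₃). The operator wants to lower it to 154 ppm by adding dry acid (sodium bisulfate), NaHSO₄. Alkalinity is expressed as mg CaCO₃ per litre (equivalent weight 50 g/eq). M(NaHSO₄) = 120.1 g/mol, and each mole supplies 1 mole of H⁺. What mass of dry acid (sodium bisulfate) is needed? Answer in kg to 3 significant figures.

Volume: 2180 m³ = 2,180,000 L.
Alkalinity to neutralize: (227 − 154) = 73 mg/L as CaCO₃ × 2,180,000 L = 159,100 g as CaCO₃.
Equivalents of H⁺ required: 159,100 ÷ 50 g/eq = 3183 eq = 3183 mol NaHSO₄.
Mass of NaHSO₄: 3183 × 120.1 = 382,300 g.

382 kg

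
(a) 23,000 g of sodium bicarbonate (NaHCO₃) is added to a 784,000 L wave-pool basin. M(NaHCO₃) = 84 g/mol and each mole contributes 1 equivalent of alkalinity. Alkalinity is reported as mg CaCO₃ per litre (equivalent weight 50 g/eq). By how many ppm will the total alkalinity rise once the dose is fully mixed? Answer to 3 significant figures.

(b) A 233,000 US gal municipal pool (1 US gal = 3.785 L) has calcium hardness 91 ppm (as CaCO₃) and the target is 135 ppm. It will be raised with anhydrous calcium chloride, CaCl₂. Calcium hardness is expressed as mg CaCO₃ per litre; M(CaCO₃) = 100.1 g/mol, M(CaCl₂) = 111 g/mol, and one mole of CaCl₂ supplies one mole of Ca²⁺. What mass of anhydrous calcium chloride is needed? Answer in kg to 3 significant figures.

(a) 17.5 ppm; (b) 43.0 kg

(a) Moles of NaHCO₃: 23,000 g ÷ 84 g/mol = 273.8 mol → 273.8 eq of alkalinity.
(a) As CaCO₃: 273.8 eq × 50 g/eq = 13,690 g.
(a) Rise: 13,690 g / 784,000 L × 1000 = 17.46 mg/L.

(b) Volume: 233,000 US gal × 3.785 L/gal = 881,905 L.
(b) Hardness to add: (135 − 91) = 44 mg/L as CaCO₃ × 881,905 L = 38,800 g as CaCO₃.
(b) Moles of Ca²⁺ (1 mol Ca²⁺ ≡ 1 mol CaCO₃): 38,800 / 100.1 g/mol = 387.7 mol.
(b) Mass of CaCl₂: 387.7 × 111 = 43,030 g.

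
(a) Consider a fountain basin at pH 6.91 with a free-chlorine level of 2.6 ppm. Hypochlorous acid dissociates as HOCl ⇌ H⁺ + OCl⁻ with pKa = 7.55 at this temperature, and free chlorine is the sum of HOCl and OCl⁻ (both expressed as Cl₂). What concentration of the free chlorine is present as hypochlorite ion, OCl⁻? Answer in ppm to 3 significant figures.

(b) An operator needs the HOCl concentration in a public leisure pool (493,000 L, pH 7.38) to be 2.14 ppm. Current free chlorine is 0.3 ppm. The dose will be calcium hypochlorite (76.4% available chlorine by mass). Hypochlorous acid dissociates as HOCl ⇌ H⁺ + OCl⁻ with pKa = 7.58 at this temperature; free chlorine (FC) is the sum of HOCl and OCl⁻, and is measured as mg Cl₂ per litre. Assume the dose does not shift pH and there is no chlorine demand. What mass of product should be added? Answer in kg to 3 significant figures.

(a) 0.485 ppm; (b) 2.06 kg

(a) [OCl⁻]/[HOCl] = 10^(pH − pKa) = 10^(6.91 − 7.55) = 10^-0.64 = 0.2291.
(a) Fraction as HOCl = 1 / (1 + 0.2291) = 0.8136.
(a) OCl⁻ = (1 − 0.8136) × 2.6 ppm = 0.4846 ppm.

(b) [OCl⁻]/[HOCl] = 10^(pH − pKa) = 10^(7.38 − 7.58) = 0.631; fraction as HOCl = 1/(1 + 0.631) = 0.6131.
(b) Free chlorine required for 2.14 ppm HOCl: 2.14 / 0.6131 = 3.49 ppm.
(b) FC to add: 3.49 − 0.3 = 3.19 mg/L as Cl₂.
(b) Cl₂ equivalent: 3.19 mg/L × 493,000 L = 1573 g.
(b) Product at 76.4% available Cl: 1573 / 0.764 = 2059 g.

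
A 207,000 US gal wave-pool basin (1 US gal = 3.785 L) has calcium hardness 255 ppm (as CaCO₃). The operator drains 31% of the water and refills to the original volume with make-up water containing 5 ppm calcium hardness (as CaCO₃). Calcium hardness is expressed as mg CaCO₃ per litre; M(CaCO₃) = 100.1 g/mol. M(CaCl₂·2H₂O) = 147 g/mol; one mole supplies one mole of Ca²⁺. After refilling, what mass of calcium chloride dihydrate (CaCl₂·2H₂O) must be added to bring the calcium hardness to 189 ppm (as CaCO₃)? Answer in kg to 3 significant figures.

13.2 kg

Volume: 207,000 US gal × 3.785 L/gal = 783,495 L.
After draining 31% and refilling: 255 × 0.69 + 5 × 0.31 = 177.5 ppm.
Deficit to target: 189 − 177.5 = 11.5 mg/L.
As CaCO₃: 11.5 mg/L × 783,495 L = 9010 g; ÷ 100.1 = 90.01 mol Ca²⁺.
Mass: 90.01 × 147 = 13,230 g.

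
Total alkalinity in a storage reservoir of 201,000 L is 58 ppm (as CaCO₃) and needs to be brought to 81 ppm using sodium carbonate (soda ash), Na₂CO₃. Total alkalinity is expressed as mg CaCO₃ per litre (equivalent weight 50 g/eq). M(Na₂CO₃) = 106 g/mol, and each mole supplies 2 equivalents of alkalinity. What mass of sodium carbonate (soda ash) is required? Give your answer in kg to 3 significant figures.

Alkalinity to add: (81 − 58) = 23 mg/L as CaCO₃ × 201,000 L = 4623 g as CaCO₃.
Equivalents: 4623 g ÷ 50 g/eq = 92.46 eq.
Each mole of Na₂CO₃ supplies 2 eq, so 92.46 / 2 = 46.23 mol.
Mass: 46.23 mol × 106 g/mol = 4900 g.

4.90 kg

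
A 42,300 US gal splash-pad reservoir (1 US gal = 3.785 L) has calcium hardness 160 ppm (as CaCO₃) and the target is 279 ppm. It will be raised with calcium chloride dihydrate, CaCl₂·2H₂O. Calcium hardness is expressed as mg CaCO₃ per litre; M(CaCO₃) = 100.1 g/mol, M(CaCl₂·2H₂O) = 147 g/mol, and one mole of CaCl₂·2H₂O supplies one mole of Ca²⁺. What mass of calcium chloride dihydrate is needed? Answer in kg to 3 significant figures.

28.0 kg

Volume: 42,300 US gal × 3.785 L/gal = 160,106 L.
Hardness to add: (279 − 160) = 119 mg/L as CaCO₃ × 160,106 L = 19,050 g as CaCO₃.
Moles of Ca²⁺ (1 mol Ca²⁺ ≡ 1 mol CaCO₃): 19,050 / 100.1 g/mol = 190.3 mol.
Mass of CaCl₂·2H₂O: 190.3 × 147 = 27,980 g.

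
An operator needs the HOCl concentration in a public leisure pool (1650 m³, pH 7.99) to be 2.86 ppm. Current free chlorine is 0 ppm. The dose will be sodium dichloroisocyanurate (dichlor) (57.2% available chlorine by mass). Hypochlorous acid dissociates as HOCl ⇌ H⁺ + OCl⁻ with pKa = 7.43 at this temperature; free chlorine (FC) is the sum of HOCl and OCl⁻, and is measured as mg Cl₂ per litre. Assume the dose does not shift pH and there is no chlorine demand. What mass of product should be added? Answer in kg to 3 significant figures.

Volume: 1650 m³ = 1,650,000 L.
[OCl⁻]/[HOCl] = 10^(pH − pKa) = 10^(7.99 − 7.43) = 3.631; fraction as HOCl = 1/(1 + 3.631) = 0.2159.
Free chlorine required for 2.86 ppm HOCl: 2.86 / 0.2159 = 13.24 ppm.
FC to add: 13.24 − 0 = 13.24 mg/L as Cl₂.
Cl₂ equivalent: 13.24 mg/L × 1,650,000 L = 21,850 g.
Product at 57.2% available Cl: 21,850 / 0.572 = 38,200 g.

38.2 kg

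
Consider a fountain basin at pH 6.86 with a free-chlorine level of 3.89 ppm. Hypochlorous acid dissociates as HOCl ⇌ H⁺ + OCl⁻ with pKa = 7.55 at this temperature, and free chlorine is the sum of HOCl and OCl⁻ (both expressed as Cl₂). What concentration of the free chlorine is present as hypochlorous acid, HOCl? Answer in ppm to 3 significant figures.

[OCl⁻]/[HOCl] = 10^(pH − pKa) = 10^(6.86 − 7.55) = 10^-0.69 = 0.2042.
Fraction as HOCl = 1 / (1 + 0.2042) = 0.8304.
HOCl = 0.8304 × 3.89 ppm = 3.23 ppm.

3.23 ppm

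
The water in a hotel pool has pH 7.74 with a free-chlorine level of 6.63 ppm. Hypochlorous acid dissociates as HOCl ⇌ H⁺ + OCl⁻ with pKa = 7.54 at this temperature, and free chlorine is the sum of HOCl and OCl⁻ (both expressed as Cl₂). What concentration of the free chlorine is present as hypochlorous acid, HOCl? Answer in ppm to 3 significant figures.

2.56 ppm

[OCl⁻]/[HOCl] = 10^(pH − pKa) = 10^(7.74 − 7.54) = 10^0.20 = 1.585.
Fraction as HOCl = 1 / (1 + 1.585) = 0.3869.
HOCl = 0.3869 × 6.63 ppm = 2.565 ppm.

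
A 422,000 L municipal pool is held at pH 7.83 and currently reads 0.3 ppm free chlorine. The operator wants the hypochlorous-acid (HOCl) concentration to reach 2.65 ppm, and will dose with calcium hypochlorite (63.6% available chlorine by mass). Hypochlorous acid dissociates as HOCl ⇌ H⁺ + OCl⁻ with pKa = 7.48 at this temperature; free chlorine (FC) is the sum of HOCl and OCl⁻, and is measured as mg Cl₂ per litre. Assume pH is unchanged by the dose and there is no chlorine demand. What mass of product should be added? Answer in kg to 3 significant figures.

5.50 kg

[OCl⁻]/[HOCl] = 10^(pH − pKa) = 10^(7.83 − 7.48) = 2.239; fraction as HOCl = 1/(1 + 2.239) = 0.3088.
Free chlorine required for 2.65 ppm HOCl: 2.65 / 0.3088 = 8.583 ppm.
FC to add: 8.583 − 0.3 = 8.283 mg/L as Cl₂.
Cl₂ equivalent: 8.283 mg/L × 422,000 L = 3495 g.
Product at 63.6% available Cl: 3495 / 0.636 = 5496 g.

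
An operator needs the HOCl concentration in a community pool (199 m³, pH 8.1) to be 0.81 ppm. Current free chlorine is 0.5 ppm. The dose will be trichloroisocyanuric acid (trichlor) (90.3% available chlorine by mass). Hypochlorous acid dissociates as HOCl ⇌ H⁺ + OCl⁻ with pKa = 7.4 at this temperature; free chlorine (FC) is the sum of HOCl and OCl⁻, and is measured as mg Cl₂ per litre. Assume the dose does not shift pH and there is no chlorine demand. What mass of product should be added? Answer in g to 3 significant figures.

Volume: 199 m³ = 199,000 L.
[OCl⁻]/[HOCl] = 10^(pH − pKa) = 10^(8.1 − 7.4) = 5.012; fraction as HOCl = 1/(1 + 5.012) = 0.1663.
Free chlorine required for 0.81 ppm HOCl: 0.81 / 0.1663 = 4.87 ppm.
FC to add: 4.87 − 0.5 = 4.37 mg/L as Cl₂.
Cl₂ equivalent: 4.37 mg/L × 199,000 L = 869.6 g.
Product at 90.3% available Cl: 869.6 / 0.903 = 963 g.

963 g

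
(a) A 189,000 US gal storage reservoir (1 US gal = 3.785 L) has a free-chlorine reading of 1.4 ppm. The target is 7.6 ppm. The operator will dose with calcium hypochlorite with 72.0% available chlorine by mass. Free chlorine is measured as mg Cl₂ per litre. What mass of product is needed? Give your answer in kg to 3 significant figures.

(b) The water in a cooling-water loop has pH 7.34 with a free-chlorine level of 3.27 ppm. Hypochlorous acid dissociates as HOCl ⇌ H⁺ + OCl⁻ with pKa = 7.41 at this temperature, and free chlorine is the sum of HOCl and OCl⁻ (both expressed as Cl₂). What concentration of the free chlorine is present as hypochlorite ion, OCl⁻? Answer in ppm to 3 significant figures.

(a) 6.16 kg; (b) 1.50 ppm

(a) Volume: 189,000 US gal × 3.785 L/gal = 715,365 L.
(a) Chlorine deficit: 7.6 − 1.4 = 6.2 ppm = 6.2 mg/L as Cl₂.
(a) Cl₂ equivalent needed: 6.2 mg/L × 715,365 L = 4,435,000 mg = 4435 g.
(a) Product at 72.0% available chlorine: 4435 / 0.72 = 6160 g.

(b) [OCl⁻]/[HOCl] = 10^(pH − pKa) = 10^(7.34 − 7.41) = 10^-0.07 = 0.8511.
(b) Fraction as HOCl = 1 / (1 + 0.8511) = 0.5402.
(b) OCl⁻ = (1 − 0.5402) × 3.27 ppm = 1.504 ppm.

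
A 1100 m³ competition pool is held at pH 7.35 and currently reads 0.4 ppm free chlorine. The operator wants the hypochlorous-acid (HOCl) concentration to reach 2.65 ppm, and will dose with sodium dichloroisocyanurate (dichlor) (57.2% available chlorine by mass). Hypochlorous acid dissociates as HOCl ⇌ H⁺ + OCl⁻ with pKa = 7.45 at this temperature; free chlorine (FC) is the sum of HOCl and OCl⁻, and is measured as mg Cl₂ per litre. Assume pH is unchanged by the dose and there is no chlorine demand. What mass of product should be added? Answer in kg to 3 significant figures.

Volume: 1100 m³ = 1,100,000 L.
[OCl⁻]/[HOCl] = 10^(pH − pKa) = 10^(7.35 − 7.45) = 0.7943; fraction as HOCl = 1/(1 + 0.7943) = 0.5573.
Free chlorine required for 2.65 ppm HOCl: 2.65 / 0.5573 = 4.755 ppm.
FC to add: 4.755 − 0.4 = 4.355 mg/L as Cl₂.
Cl₂ equivalent: 4.355 mg/L × 1,100,000 L = 4790 g.
Product at 57.2% available Cl: 4790 / 0.572 = 8375 g.

8.37 kg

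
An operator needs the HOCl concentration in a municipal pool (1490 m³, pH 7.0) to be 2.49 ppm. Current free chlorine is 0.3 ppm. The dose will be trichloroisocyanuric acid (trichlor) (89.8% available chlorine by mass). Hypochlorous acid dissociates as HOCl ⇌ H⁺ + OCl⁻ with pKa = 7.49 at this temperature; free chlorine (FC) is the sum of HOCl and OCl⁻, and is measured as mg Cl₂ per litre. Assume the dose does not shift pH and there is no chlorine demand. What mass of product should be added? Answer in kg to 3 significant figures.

Volume: 1490 m³ = 1,490,000 L.
[OCl⁻]/[HOCl] = 10^(pH − pKa) = 10^(7.0 − 7.49) = 0.3236; fraction as HOCl = 1/(1 + 0.3236) = 0.7555.
Free chlorine required for 2.49 ppm HOCl: 2.49 / 0.7555 = 3.296 ppm.
FC to add: 3.296 − 0.3 = 2.996 mg/L as Cl₂.
Cl₂ equivalent: 2.996 mg/L × 1,490,000 L = 4464 g.
Product at 89.8% available Cl: 4464 / 0.898 = 4971 g.

4.97 kg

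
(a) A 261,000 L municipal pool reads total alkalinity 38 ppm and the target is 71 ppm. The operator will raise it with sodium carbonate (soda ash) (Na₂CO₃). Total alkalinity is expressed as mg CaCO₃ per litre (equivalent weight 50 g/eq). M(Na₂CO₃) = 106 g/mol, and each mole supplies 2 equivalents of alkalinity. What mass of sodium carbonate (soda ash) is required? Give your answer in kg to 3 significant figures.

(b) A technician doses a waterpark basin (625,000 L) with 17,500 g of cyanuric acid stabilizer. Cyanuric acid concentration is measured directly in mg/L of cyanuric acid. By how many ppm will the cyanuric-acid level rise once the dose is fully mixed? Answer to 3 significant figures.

(a) 9.13 kg; (b) 28.0 ppm

(a) Alkalinity to add: (71 − 38) = 33 mg/L as CaCO₃ × 261,000 L = 8613 g as CaCO₃.
(a) Equivalents: 8613 g ÷ 50 g/eq = 172.3 eq.
(a) Each mole of Na₂CO₃ supplies 2 eq, so 172.3 / 2 = 86.13 mol.
(a) Mass: 86.13 mol × 106 g/mol = 9130 g.

(b) Rise: 17,500 g / 625,000 L × 1000 = 28 mg/L.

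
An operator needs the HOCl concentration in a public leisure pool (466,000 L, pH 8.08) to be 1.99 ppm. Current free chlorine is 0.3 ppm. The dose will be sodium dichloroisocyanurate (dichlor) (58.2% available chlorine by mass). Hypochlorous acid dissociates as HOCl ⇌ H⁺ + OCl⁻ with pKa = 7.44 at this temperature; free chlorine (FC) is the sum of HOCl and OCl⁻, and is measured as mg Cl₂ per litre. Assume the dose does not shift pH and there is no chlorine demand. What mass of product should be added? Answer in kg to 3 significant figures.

8.31 kg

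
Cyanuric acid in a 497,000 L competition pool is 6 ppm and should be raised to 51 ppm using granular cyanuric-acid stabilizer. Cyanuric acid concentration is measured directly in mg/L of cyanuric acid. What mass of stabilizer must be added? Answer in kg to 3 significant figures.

22.4 kg

CYA to add: (51 − 6) = 45 mg/L × 497,000 L = 22,360 g cyanuric acid.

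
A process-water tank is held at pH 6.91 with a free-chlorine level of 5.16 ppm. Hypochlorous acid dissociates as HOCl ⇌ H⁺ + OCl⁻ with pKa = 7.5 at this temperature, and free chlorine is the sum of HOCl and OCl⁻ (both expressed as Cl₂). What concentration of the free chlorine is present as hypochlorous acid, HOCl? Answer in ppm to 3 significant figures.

4.10 ppm

[OCl⁻]/[HOCl] = 10^(pH − pKa) = 10^(6.91 − 7.5) = 10^-0.59 = 0.257.
Fraction as HOCl = 1 / (1 + 0.257) = 0.7955.
HOCl = 0.7955 × 5.16 ppm = 4.105 ppm.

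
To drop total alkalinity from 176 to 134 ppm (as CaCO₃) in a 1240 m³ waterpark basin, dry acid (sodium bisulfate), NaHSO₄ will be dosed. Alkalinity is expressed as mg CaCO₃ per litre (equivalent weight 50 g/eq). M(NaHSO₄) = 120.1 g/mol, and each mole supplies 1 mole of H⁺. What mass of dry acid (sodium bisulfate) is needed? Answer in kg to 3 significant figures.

Volume: 1240 m³ = 1,240,000 L.
Alkalinity to neutralize: (176 − 134) = 42 mg/L as CaCO₃ × 1,240,000 L = 52,080 g as CaCO₃.
Equivalents of H⁺ required: 52,080 ÷ 50 g/eq = 1042 eq = 1042 mol NaHSO₄.
Mass of NaHSO₄: 1042 × 120.1 = 125,100 g.

125 kg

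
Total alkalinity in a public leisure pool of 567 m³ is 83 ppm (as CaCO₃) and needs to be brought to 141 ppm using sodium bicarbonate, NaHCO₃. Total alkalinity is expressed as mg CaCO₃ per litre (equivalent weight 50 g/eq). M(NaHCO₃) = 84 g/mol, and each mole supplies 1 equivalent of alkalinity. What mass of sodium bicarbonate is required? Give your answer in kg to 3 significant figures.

55.2 kg

Volume: 567 m³ = 567,000 L.
Alkalinity to add: (141 − 83) = 58 mg/L as CaCO₃ × 567,000 L = 32,890 g as CaCO₃.
Equivalents: 32,890 g ÷ 50 g/eq = 657.7 eq.
NaHCO₃ supplies 1 eq per mole → 657.7 mol.
Mass: 657.7 mol × 84 g/mol = 55,250 g.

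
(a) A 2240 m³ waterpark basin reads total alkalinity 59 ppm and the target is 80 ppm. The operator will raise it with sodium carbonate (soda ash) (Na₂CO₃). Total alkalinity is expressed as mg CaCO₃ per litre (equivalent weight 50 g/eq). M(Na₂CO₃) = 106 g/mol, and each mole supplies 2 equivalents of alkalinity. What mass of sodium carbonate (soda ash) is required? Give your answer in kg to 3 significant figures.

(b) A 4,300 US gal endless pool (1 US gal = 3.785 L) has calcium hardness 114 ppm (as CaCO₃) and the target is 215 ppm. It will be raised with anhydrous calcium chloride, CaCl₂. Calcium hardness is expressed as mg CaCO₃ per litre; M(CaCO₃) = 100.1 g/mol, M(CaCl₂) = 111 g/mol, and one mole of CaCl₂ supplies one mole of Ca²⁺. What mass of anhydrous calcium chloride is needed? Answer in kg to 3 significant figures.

(a) Volume: 2240 m³ = 2,240,000 L.
(a) Alkalinity to add: (80 − 59) = 21 mg/L as CaCO₃ × 2,240,000 L = 47,040 g as CaCO₃.
(a) Equivalents: 47,040 g ÷ 50 g/eq = 940.8 eq.
(a) Each mole of Na₂CO₃ supplies 2 eq, so 940.8 / 2 = 470.4 mol.
(a) Mass: 470.4 mol × 106 g/mol = 49,860 g.

(b) Volume: 4,300 US gal × 3.785 L/gal = 16,276 L.
(b) Hardness to add: (215 − 114) = 101 mg/L as CaCO₃ × 16,276 L = 1644 g as CaCO₃.
(b) Moles of Ca²⁺ (1 mol Ca²⁺ ≡ 1 mol CaCO₃): 1644 / 100.1 g/mol = 16.42 mol.
(b) Mass of CaCl₂: 16.42 × 111 = 1823 g.

(a) 49.9 kg; (b) 1.82 kg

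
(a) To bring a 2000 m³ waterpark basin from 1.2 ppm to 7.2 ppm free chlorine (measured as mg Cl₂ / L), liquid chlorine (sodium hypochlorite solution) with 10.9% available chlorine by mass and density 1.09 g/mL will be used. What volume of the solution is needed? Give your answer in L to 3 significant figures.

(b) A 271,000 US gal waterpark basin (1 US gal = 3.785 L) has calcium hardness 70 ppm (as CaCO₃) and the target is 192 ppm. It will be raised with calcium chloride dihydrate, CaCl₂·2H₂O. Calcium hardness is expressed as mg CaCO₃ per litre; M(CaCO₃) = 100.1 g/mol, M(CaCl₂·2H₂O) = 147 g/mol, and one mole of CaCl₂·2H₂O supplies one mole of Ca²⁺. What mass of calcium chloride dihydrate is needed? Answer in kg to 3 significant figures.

(a) Volume: 2000 m³ = 2,000,000 L.
(a) Chlorine deficit: 7.2 − 1.2 = 6 ppm = 6 mg/L as Cl₂.
(a) Cl₂ equivalent needed: 6 mg/L × 2,000,000 L = 12,000,000 mg = 12,000 g.
(a) Product at 10.9% available chlorine: 12,000 / 0.109 = 110,100 g.
(a) Volume at density 1.09 g/mL: 110,100 g ÷ 1.09 g/mL = 101,000 mL.

(b) Volume: 271,000 US gal × 3.785 L/gal = 1,025,735 L.
(b) Hardness to add: (192 − 70) = 122 mg/L as CaCO₃ × 1,025,735 L = 125,100 g as CaCO₃.
(b) Moles of Ca²⁺ (1 mol Ca²⁺ ≡ 1 mol CaCO₃): 125,100 / 100.1 g/mol = 1250 mol.
(b) Mass of CaCl₂·2H₂O: 1250 × 147 = 183,800 g.

(a) 101 L; (b) 184 kg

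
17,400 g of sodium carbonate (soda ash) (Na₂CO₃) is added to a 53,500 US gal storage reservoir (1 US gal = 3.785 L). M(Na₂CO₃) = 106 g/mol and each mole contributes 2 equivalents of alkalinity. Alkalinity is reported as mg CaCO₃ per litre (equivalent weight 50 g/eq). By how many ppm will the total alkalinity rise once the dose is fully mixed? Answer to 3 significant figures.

81.1 ppm

Volume: 53,500 US gal × 3.785 L/gal = 202,498 L.
Moles of Na₂CO₃: 17,400 g ÷ 106 g/mol = 164.2 mol → 328.3 eq of alkalinity.
As CaCO₃: 328.3 eq × 50 g/eq = 16,420 g.
Rise: 16,420 g / 202,498 L × 1000 = 81.06 mg/L.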